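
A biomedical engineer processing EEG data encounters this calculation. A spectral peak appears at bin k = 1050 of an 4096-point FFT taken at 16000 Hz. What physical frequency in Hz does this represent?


Frequency of DFT bin k:
f_k = k * fs / N
    = 1050 * 16000 / 4096
    = 16800000 / 4096
    = 4101.562 Hz

4101.562 Hz


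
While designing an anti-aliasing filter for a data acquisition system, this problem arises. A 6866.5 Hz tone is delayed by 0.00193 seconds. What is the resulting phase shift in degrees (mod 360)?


Phase shift from frequency and time delay:
phi = 360 * f * t_delay
    = 360 * 6866.5 * 0.00193
    = 4770.84 degrees
    mod 360 = 90.84 degrees

90.84 degrees


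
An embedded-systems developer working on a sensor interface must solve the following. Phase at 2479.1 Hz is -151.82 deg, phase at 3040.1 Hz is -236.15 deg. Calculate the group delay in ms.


Group delay from phase difference:
tau = -d(phi)/d(omega)
d(phi) = -84.33 deg = -1.471836 rad
d(omega) = 2*pi*(3040.1 - 2479.1) = 3524.867 rad/s
tau = -(-1.471836) / 3524.867
    = 0.4176 ms

0.4176 ms


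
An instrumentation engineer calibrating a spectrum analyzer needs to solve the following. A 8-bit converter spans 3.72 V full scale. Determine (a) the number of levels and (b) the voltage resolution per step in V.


Step 1 — number of quantization levels:
L = 2^N = 2^8 = 256

Step 2 — LSB step size:
delta = Vfs / L
      = 3.72 / 256
      = 0.01453125 V

Levels = 256; step size = 0.01453125 V


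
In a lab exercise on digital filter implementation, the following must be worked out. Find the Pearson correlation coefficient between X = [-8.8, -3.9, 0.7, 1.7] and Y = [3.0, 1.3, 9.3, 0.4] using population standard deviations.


Pearson correlation coefficient (population):
r = cov(X,Y) / (std(X) * std(Y))
Mean X = -2.575, Mean Y = 3.5
Cov(X,Y) = 2.9425
Std(X) = 4.168558, Std(Y) = 3.476349
r = 0.2031

0.2031


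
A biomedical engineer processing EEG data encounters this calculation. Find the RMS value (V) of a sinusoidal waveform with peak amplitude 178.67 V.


RMS voltage for a sinusoidal waveform:
V_rms = V_peak / sqrt(2)
      = 178.67 / 1.414214
      = 126.339 V

126.339 V


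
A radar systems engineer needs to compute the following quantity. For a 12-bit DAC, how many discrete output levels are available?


Number of quantization levels = 2^N
= 2^12
= 4096

4096


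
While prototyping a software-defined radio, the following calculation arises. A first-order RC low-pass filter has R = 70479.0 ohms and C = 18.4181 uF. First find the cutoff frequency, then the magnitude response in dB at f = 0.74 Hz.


Step 1 — cutoff frequency:
fc = 1 / (2*pi*R*C)
C = 18.4181 uF = 1.84181e-05 F
fc = 1 / (2*pi*70479.0*1.84181e-05)
   = 0.122607 Hz

Step 2 — magnitude at f = 0.74 Hz:
|H(f)| = 1 / sqrt(1 + (f/fc)^2)
f/fc = 0.74 / 0.122607 = 6.035544
|H| = 1 / sqrt(1 + 36.427791) = 0.1634568
|H|_dB = 20*log10(0.1634568) = -15.73 dB

fc = 0.122607 Hz; |H(0.74 Hz)| = -15.73 dB


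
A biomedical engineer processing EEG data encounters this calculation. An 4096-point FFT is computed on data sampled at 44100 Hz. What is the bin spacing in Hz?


DFT frequency resolution:
df = fs / N
   = 44100 / 4096
   = 10.7666 Hz

10.7666 Hz


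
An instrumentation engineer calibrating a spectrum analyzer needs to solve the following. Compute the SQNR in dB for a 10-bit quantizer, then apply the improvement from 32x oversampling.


Step 1 — baseline SQNR at Nyquist:
SQNR_base = 6.02*N + 1.76
          = 6.02*10 + 1.76
          = 61.96 dB

Step 2 — oversampling processing gain:
G = 10*log10(OSR) = 10*log10(32) = 15.05 dB

Step 3 — total:
SQNR_total = 61.96 + 15.05 = 77.01 dB

Base SQNR = 61.96 dB; oversampled SQNR = 77.01 dB


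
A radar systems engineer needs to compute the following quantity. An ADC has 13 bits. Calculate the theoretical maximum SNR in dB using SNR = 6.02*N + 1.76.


Theoretical SNR for a full-scale sinusoid:
SNR = 6.02 * N + 1.76
    = 6.02 * 13 + 1.76
    = 78.26 + 1.76
    = 80.02 dB

80.02 dB


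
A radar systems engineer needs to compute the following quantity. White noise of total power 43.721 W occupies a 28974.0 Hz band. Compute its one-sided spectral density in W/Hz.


Power spectral density:
PSD = P / BW
    = 43.721 / 28974.0
    = 0.00150897 W/Hz

0.00150897 W/Hz


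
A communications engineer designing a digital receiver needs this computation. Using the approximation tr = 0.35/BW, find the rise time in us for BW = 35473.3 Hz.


Rise time from bandwidth relationship:
tr = 0.35 / BW
   = 0.35 / 35473.3
   = 9.866575706e-06 s
   = 9.8666 us

9.8666 us


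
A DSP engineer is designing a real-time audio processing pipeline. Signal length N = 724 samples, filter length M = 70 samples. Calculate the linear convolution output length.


Linear convolution output length:
L = N + M - 1
  = 724 + 70 - 1
  = 793 samples

793


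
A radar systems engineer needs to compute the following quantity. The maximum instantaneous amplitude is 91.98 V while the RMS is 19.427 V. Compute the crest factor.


Crest factor is the ratio of peak to RMS:
CF = V_peak / V_rms
   = 91.98 / 19.427
   = 4.7346

4.7346


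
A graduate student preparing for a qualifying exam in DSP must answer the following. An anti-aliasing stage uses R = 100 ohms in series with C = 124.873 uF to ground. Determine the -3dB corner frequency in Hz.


Cutoff frequency of a first-order RC filter:
fc = 1 / (2 * pi * R * C)
C = 124.873 uF = 0.000124873 F
fc = 1 / (2 * pi * 100 * 0.000124873)
   = 1 / 0.078460019886344
   = 12.745345 Hz

12.745345 Hz


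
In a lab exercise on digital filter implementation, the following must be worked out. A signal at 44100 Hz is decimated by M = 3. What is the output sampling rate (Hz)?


Decimation reduces the sample rate:
fs_out = fs_in / M
       = 44100 / 3
       = 14700.0 Hz

14700.0 Hz


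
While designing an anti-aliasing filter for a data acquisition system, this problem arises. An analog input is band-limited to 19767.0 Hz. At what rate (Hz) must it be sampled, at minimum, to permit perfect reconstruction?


The Nyquist rate is twice the maximum frequency component.
fs_min = 2 * fmax
      = 2 * 19767.0
      = 39534.0 Hz

39534.0


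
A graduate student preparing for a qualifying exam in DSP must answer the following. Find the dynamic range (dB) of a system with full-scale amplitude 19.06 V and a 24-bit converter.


Dynamic range from full-scale to LSB:
V_min = V_max / 2^bits = 19.06 / 2^24
DR = 20 * log10(V_max / V_min)
   = 20 * log10(2^24)
   = 20 * 24 * log10(2)
   = 144.49 dB

144.49 dB


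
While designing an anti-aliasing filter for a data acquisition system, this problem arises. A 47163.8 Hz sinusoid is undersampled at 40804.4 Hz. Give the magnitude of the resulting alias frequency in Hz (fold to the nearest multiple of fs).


Compute the nearest integer multiple of fs to the signal:
n = round(47163.8 / 40804.4) = 1
f_alias = |47163.8 - 1 * 40804.4|
        = |47163.8 - 40804.4|
        = 6359.4 Hz

6359.4


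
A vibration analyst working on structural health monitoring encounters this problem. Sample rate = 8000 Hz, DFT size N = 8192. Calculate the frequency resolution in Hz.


DFT frequency resolution:
df = fs / N
   = 8000 / 8192
   = 0.9766 Hz

0.9766 Hz


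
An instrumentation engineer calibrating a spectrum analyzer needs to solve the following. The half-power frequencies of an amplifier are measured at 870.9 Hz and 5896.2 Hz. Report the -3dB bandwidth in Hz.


Bandwidth is the difference of -3dB frequencies:
BW = f_high - f_low
   = 5896.2 - 870.9
   = 5025.3 Hz

5025.3 Hz


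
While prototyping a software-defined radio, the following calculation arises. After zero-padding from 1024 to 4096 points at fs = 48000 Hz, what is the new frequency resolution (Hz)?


Frequency resolution after zero-padding:
N_padded = 1024 * 4 = 4096
df = fs / N_padded
   = 48000 / 4096
   = 11.7188 Hz

11.7188 Hz


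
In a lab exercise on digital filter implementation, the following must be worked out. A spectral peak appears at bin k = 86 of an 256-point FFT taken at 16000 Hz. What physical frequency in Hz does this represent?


Frequency of DFT bin k:
f_k = k * fs / N
    = 86 * 16000 / 256
    = 1376000 / 256
    = 5375.0 Hz

5375.0 Hz


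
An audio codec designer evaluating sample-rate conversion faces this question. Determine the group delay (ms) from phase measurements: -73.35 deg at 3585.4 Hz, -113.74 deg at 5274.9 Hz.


Group delay from phase difference:
tau = -d(phi)/d(omega)
d(phi) = -40.39 deg = -0.704938 rad
d(omega) = 2*pi*(5274.9 - 3585.4) = 10615.4416 rad/s
tau = -(-0.704938) / 10615.4416
    = 0.0664 ms

0.0664 ms


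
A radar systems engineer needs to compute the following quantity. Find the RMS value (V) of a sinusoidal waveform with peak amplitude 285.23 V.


RMS voltage for a sinusoidal waveform:
V_rms = V_peak / sqrt(2)
      = 285.23 / 1.414214
      = 201.688 V

201.688 V


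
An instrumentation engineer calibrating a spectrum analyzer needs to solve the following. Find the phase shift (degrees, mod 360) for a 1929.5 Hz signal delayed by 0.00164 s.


Phase shift from frequency and time delay:
phi = 360 * f * t_delay
    = 360 * 1929.5 * 0.00164
    = 1139.18 degrees
    mod 360 = 59.18 degrees

59.18 degrees


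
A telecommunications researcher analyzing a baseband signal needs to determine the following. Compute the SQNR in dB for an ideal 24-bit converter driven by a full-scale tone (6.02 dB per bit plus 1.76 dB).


Theoretical SNR for a full-scale sinusoid:
SNR = 6.02 * N + 1.76
    = 6.02 * 24 + 1.76
    = 144.48 + 1.76
    = 146.24 dB

146.24 dB


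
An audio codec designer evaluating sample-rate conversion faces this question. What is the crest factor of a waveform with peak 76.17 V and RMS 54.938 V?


Crest factor is the ratio of peak to RMS:
CF = V_peak / V_rms
   = 76.17 / 54.938
   = 1.3865

1.3865


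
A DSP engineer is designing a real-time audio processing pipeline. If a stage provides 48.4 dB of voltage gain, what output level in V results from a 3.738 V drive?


Output voltage from dB gain:
V_out = V_in * 10^(gain_dB / 20)
      = 3.738 * 10^(48.4 / 20)
      = 3.738 * 263.026799
      = 983.1942 V

983.1942 V


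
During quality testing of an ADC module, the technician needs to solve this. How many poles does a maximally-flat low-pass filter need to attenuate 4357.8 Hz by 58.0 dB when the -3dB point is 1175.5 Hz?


Butterworth filter order formula:
n = log10(10^(A/10) - 1) / (2 * log10(f_stop/f_pass))
10^(58.0/10) - 1 = 630956.3445
f_stop/f_pass = 4357.8 / 1175.5 = 3.7072
n = 5.0963 -> ceil = 6

6


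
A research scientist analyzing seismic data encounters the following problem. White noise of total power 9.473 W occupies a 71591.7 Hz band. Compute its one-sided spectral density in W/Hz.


Power spectral density:
PSD = P / BW
    = 9.473 / 71591.7
    = 0.00013232 W/Hz

0.00013232 W/Hz


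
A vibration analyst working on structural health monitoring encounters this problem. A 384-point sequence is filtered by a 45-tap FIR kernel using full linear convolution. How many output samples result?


Linear convolution output length:
L = N + M - 1
  = 384 + 45 - 1
  = 428 samples

428


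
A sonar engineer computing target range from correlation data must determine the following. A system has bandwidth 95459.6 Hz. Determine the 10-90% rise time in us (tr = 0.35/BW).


Rise time from bandwidth relationship:
tr = 0.35 / BW
   = 0.35 / 95459.6
   = 3.666472518e-06 s
   = 3.6665 us

3.6665 us


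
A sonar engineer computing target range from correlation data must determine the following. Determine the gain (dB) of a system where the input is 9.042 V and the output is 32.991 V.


Voltage gain in dB:
G = 20 * log10(Vout / Vin)
  = 20 * log10(32.991 / 9.042)
  = 20 * log10(3.64864)
  = 20 * 0.562131
  = 11.24 dB

11.24 dB


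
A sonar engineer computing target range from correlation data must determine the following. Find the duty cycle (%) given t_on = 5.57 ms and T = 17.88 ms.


Duty cycle as a percentage:
DC = (t_on / T) * 100
   = (5.57 / 17.88) * 100
   = 0.311521 * 100
   = 31.15 %

31.15 %


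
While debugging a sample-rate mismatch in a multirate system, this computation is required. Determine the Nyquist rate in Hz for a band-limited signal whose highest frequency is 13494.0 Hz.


The Nyquist rate is twice the maximum frequency component.
fs_min = 2 * fmax
      = 2 * 13494.0
      = 26988.0 Hz

26988.0


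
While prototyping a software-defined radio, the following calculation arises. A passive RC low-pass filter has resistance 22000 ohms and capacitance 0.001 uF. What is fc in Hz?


Cutoff frequency of a first-order RC filter:
fc = 1 / (2 * pi * R * C)
C = 0.001 uF = 1e-09 F
fc = 1 / (2 * pi * 22000 * 1e-09)
   = 1 / 0.00013823007675795
   = 7234.315595 Hz

7234.315595 Hz


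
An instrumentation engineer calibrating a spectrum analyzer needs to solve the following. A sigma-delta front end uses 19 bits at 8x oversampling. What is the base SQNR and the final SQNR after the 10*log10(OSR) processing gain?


Step 1 — baseline SQNR at Nyquist:
SQNR_base = 6.02*N + 1.76
          = 6.02*19 + 1.76
          = 116.14 dB

Step 2 — oversampling processing gain:
G = 10*log10(OSR) = 10*log10(8) = 9.03 dB

Step 3 — total:
SQNR_total = 116.14 + 9.03 = 125.17 dB

Base SQNR = 116.14 dB; oversampled SQNR = 125.17 dB


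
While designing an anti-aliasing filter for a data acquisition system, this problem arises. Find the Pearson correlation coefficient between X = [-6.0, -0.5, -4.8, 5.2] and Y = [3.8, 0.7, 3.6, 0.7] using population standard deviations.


Pearson correlation coefficient (population):
r = cov(X,Y) / (std(X) * std(Y))
Mean X = -1.525, Mean Y = 2.2
Cov(X,Y) = -5.8425
Std(X) = 4.388266, Std(Y) = 1.501666
r = -0.8866

-0.8866


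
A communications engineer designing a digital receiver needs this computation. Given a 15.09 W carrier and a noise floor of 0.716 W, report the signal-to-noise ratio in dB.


SNR in decibels:
SNR = 10 * log10(Ps / Pn)
    = 10 * log10(15.09 / 0.716)
    = 10 * log10(21.0754)
    = 10 * 1.3238
    = 13.24 dB

13.24 dB


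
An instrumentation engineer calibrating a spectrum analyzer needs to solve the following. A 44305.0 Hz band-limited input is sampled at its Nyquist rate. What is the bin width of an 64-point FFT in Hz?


Step 1 — Nyquist sampling rate:
fs = 2 * fmax = 2 * 44305.0 = 88610.0 Hz

Step 2 — DFT bin spacing:
df = fs / N = 88610.0 / 64 = 1384.5312 Hz

1384.5312 Hz


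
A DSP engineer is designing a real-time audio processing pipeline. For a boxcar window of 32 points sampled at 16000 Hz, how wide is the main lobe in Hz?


Main lobe width for a rectangular window:
Width = 2 * fs / N
      = 2 * 16000 / 32
      = 32000 / 32
      = 1000.0 Hz

1000.0 Hz


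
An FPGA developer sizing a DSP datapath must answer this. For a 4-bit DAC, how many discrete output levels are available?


Number of quantization levels = 2^N
= 2^4
= 16

16


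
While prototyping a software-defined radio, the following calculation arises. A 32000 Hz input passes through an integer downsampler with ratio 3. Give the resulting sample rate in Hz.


Decimation reduces the sample rate:
fs_out = fs_in / M
       = 32000 / 3
       = 10666.6667 Hz

10666.6667 Hz


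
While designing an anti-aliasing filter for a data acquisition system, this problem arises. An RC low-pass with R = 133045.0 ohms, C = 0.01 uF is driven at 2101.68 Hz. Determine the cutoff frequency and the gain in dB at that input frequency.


Step 1 — cutoff frequency:
fc = 1 / (2*pi*R*C)
C = 0.01 uF = 1e-08 F
fc = 1 / (2*pi*133045.0*1e-08)
   = 119.625 Hz

Step 2 — magnitude at f = 2101.68 Hz:
|H(f)| = 1 / sqrt(1 + (f/fc)^2)
f/fc = 2101.68 / 119.625 = 17.568903
|H| = 1 / sqrt(1 + 308.666353) = 0.0568268
|H|_dB = 20*log10(0.0568268) = -24.91 dB

fc = 119.625 Hz; |H(2101.68 Hz)| = -24.91 dB


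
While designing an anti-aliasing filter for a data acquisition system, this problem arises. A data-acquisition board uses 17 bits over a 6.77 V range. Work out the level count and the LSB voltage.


Step 1 — number of quantization levels:
L = 2^N = 2^17 = 131072

Step 2 — LSB step size:
delta = Vfs / L
      = 6.77 / 131072
      = 5.165e-05 V

Levels = 131072; step size = 5.165e-05 V


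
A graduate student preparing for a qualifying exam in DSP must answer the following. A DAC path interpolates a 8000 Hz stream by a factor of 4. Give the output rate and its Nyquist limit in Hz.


Step 1 — output sample rate after interpolation by L:
fs_out = L * fs_in = 4 * 8000 = 32000 Hz

Step 2 — Nyquist frequency of the output stream:
f_Nyq = fs_out / 2 = 32000 / 2 = 16000.0 Hz

fs_out = 32000 Hz; f_Nyquist = 16000.0 Hz


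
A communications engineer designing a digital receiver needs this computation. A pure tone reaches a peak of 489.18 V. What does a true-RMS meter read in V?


RMS voltage for a sinusoidal waveform:
V_rms = V_peak / sqrt(2)
      = 489.18 / 1.414214
      = 345.902 V

345.902 V


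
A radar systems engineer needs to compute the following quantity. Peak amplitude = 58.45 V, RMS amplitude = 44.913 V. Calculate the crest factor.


Crest factor is the ratio of peak to RMS:
CF = V_peak / V_rms
   = 58.45 / 44.913
   = 1.3014

1.3014


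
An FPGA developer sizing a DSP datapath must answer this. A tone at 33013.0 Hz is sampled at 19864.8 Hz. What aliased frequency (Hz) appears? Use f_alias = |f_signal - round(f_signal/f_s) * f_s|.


Compute the nearest integer multiple of fs to the signal:
n = round(33013.0 / 19864.8) = 2
f_alias = |33013.0 - 2 * 19864.8|
        = |33013.0 - 39729.6|
        = 6716.6 Hz

6716.6


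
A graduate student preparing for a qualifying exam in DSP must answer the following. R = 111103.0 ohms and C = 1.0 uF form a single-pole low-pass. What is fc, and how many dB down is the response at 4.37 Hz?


Step 1 — cutoff frequency:
fc = 1 / (2*pi*R*C)
C = 1.0 uF = 1e-06 F
fc = 1 / (2*pi*111103.0*1e-06)
   = 1.4325 Hz

Step 2 — magnitude at f = 4.37 Hz:
|H(f)| = 1 / sqrt(1 + (f/fc)^2)
f/fc = 4.37 / 1.4325 = 3.050611
|H| = 1 / sqrt(1 + 9.306227) = 0.3114943
|H|_dB = 20*log10(0.3114943) = -10.13 dB

fc = 1.4325 Hz; |H(4.37 Hz)| = -10.13 dB


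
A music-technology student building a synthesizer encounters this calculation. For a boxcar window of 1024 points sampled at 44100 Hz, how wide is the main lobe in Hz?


Main lobe width for a rectangular window:
Width = 2 * fs / N
      = 2 * 44100 / 1024
      = 88200 / 1024
      = 86.133 Hz

86.133 Hz


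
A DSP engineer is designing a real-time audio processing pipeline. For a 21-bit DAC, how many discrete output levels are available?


Number of quantization levels = 2^N
= 2^21
= 2097152

2097152


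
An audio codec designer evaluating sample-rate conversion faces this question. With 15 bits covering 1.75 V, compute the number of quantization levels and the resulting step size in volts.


Step 1 — number of quantization levels:
L = 2^N = 2^15 = 32768

Step 2 — LSB step size:
delta = Vfs / L
      = 1.75 / 32768
      = 5.341e-05 V

Levels = 32768; step size = 5.341e-05 V


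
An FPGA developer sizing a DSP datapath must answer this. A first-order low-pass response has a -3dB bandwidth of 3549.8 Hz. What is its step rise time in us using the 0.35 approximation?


Rise time from bandwidth relationship:
tr = 0.35 / BW
   = 0.35 / 3549.8
   = 9.859710406e-05 s
   = 98.5971 us

98.5971 us


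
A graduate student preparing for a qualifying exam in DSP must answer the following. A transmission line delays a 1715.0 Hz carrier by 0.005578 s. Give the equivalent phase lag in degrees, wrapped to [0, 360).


Phase shift from frequency and time delay:
phi = 360 * f * t_delay
    = 360 * 1715.0 * 0.005578
    = 3443.86 degrees
    mod 360 = 203.86 degrees

203.86 degrees


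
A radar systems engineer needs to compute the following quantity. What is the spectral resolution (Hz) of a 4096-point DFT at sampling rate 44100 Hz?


DFT frequency resolution:
df = fs / N
   = 44100 / 4096
   = 10.7666 Hz

10.7666 Hz


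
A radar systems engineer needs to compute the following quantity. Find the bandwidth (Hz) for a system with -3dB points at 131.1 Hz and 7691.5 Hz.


Bandwidth is the difference of -3dB frequencies:
BW = f_high - f_low
   = 7691.5 - 131.1
   = 7560.4 Hz

7560.4 Hz


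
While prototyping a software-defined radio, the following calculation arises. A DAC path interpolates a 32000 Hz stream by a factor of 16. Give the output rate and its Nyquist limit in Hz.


Step 1 — output sample rate after interpolation by L:
fs_out = L * fs_in = 16 * 32000 = 512000 Hz

Step 2 — Nyquist frequency of the output stream:
f_Nyq = fs_out / 2 = 512000 / 2 = 256000.0 Hz

fs_out = 512000 Hz; f_Nyquist = 256000.0 Hz


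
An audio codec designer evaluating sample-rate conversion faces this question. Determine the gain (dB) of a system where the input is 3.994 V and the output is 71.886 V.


Voltage gain in dB:
G = 20 * log10(Vout / Vin)
  = 20 * log10(71.886 / 3.994)
  = 20 * log10(17.998498)
  = 20 * 1.255236
  = 25.1 dB

25.1 dB


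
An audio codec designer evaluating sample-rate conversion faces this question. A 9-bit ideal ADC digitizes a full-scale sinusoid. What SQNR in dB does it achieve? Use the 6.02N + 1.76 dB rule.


Theoretical SNR for a full-scale sinusoid:
SNR = 6.02 * N + 1.76
    = 6.02 * 9 + 1.76
    = 54.18 + 1.76
    = 55.94 dB

55.94 dB


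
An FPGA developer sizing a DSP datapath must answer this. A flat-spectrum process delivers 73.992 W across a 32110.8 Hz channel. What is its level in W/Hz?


Power spectral density:
PSD = P / BW
    = 73.992 / 32110.8
    = 0.00230427 W/Hz

0.00230427 W/Hz


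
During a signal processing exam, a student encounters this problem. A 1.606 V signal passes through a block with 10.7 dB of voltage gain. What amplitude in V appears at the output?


Output voltage from dB gain:
V_out = V_in * 10^(gain_dB / 20)
      = 1.606 * 10^(10.7 / 20)
      = 1.606 * 3.427678
      = 5.5049 V

5.5049 V


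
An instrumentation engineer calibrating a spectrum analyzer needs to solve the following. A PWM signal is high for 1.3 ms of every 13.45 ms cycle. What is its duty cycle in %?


Duty cycle as a percentage:
DC = (t_on / T) * 100
   = (1.3 / 13.45) * 100
   = 0.096654 * 100
   = 9.67 %

9.67 %


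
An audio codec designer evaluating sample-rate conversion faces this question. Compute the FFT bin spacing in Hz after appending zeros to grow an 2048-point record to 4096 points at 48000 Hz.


Frequency resolution after zero-padding:
N_padded = 2048 * 2 = 4096
df = fs / N_padded
   = 48000 / 4096
   = 11.7188 Hz

11.7188 Hz


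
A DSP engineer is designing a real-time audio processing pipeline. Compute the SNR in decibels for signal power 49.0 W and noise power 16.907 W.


SNR in decibels:
SNR = 10 * log10(Ps / Pn)
    = 10 * log10(49.0 / 16.907)
    = 10 * log10(2.8982)
    = 10 * 0.4621
    = 4.62 dB

4.62 dB


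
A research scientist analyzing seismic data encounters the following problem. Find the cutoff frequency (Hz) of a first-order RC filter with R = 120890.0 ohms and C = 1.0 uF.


Cutoff frequency of a first-order RC filter:
fc = 1 / (2 * pi * R * C)
C = 1.0 uF = 1e-06 F
fc = 1 / (2 * pi * 120890.0 * 1e-06)
   = 1 / 0.75957427178494
   = 1.316527 Hz

1.316527 Hz


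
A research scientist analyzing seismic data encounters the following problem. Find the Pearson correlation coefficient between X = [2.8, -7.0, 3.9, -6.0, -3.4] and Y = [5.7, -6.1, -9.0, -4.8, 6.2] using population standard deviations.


Pearson correlation coefficient (population):
r = cov(X,Y) / (std(X) * std(Y))
Mean X = -1.94, Mean Y = -1.6
Cov(X,Y) = 3.152
Std(X) = 4.489811, Std(Y) = 6.314745
r = 0.1112

0.1112


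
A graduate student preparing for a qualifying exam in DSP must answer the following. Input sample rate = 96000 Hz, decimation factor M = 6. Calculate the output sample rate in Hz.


Decimation reduces the sample rate:
fs_out = fs_in / M
       = 96000 / 6
       = 16000.0 Hz

16000.0 Hz


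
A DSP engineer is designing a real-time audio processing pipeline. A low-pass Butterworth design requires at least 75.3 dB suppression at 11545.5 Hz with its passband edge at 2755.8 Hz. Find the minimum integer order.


Butterworth filter order formula:
n = log10(10^(A/10) - 1) / (2 * log10(f_stop/f_pass))
10^(75.3/10) - 1 = 33884414.6139
f_stop/f_pass = 11545.5 / 2755.8 = 4.1895
n = 6.0514 -> ceil = 7

7


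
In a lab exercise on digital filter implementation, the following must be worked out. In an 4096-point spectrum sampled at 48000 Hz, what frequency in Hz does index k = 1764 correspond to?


Frequency of DFT bin k:
f_k = k * fs / N
    = 1764 * 48000 / 4096
    = 84672000 / 4096
    = 20671.875 Hz

20671.875 Hz


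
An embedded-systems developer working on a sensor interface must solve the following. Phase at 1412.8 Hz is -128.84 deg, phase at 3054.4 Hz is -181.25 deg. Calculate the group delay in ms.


Group delay from phase difference:
tau = -d(phi)/d(omega)
d(phi) = -52.41 deg = -0.914727 rad
d(omega) = 2*pi*(3054.4 - 1412.8) = 10314.477 rad/s
tau = -(-0.914727) / 10314.477
    = 0.0887 ms

0.0887 ms


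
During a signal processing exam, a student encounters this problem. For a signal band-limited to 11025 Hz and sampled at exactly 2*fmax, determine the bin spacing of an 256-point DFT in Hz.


Step 1 — Nyquist sampling rate:
fs = 2 * fmax = 2 * 11025 = 22050 Hz

Step 2 — DFT bin spacing:
df = fs / N = 22050 / 256 = 86.1328 Hz

86.1328 Hz


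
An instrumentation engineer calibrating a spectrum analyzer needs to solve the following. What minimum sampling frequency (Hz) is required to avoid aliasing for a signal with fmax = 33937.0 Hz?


The Nyquist rate is twice the maximum frequency component.
fs_min = 2 * fmax
      = 2 * 33937.0
      = 67874.0 Hz

67874.0


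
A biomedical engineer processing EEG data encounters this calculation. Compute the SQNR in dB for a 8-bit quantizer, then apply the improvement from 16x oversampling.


Step 1 — baseline SQNR at Nyquist:
SQNR_base = 6.02*N + 1.76
          = 6.02*8 + 1.76
          = 49.92 dB

Step 2 — oversampling processing gain:
G = 10*log10(OSR) = 10*log10(16) = 12.04 dB

Step 3 — total:
SQNR_total = 49.92 + 12.04 = 61.96 dB

Base SQNR = 49.92 dB; oversampled SQNR = 61.96 dB


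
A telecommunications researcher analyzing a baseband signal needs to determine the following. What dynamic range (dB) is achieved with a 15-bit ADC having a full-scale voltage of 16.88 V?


Dynamic range from full-scale to LSB:
V_min = V_max / 2^bits = 16.88 / 2^15
DR = 20 * log10(V_max / V_min)
   = 20 * log10(2^15)
   = 20 * 15 * log10(2)
   = 90.31 dB

90.31 dB


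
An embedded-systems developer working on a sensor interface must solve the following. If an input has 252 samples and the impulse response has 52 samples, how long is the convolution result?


Linear convolution output length:
L = N + M - 1
  = 252 + 52 - 1
  = 303 samples

303


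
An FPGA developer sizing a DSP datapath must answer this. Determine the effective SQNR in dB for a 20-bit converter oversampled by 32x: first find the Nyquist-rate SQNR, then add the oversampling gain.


Step 1 — baseline SQNR at Nyquist:
SQNR_base = 6.02*N + 1.76
          = 6.02*20 + 1.76
          = 122.16 dB

Step 2 — oversampling processing gain:
G = 10*log10(OSR) = 10*log10(32) = 15.05 dB

Step 3 — total:
SQNR_total = 122.16 + 15.05 = 137.21 dB

Base SQNR = 122.16 dB; oversampled SQNR = 137.21 dB


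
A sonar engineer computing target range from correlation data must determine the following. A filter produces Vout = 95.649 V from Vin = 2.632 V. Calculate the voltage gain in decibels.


Voltage gain in dB:
G = 20 * log10(Vout / Vin)
  = 20 * log10(95.649 / 2.632)
  = 20 * log10(36.340805)
  = 20 * 1.560395
  = 31.21 dB

31.21 dB


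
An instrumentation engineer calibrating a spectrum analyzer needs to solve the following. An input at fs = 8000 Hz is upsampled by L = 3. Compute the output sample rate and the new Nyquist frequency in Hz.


Step 1 — output sample rate after interpolation by L:
fs_out = L * fs_in = 3 * 8000 = 24000 Hz

Step 2 — Nyquist frequency of the output stream:
f_Nyq = fs_out / 2 = 24000 / 2 = 12000.0 Hz

fs_out = 24000 Hz; f_Nyquist = 12000.0 Hz


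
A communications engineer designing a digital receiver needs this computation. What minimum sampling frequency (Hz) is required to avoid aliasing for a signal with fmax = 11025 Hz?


The Nyquist rate is twice the maximum frequency component.
fs_min = 2 * fmax
      = 2 * 11025
      = 22050 Hz

22050


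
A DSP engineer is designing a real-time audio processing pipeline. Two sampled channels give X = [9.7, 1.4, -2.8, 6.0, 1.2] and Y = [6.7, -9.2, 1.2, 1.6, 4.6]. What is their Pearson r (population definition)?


Pearson correlation coefficient (population):
r = cov(X,Y) / (std(X) * std(Y))
Mean X = 3.1, Mean Y = 0.98
Cov(X,Y) = 9.736
Std(X) = 4.319259, Std(Y) = 5.47518
r = 0.4117

0.4117


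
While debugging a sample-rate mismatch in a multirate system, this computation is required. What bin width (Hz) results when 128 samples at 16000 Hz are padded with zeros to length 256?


Frequency resolution after zero-padding:
N_padded = 128 * 2 = 256
df = fs / N_padded
   = 16000 / 256
   = 62.5 Hz

62.5 Hz


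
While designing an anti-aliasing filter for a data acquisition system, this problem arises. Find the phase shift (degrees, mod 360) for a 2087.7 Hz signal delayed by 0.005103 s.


Phase shift from frequency and time delay:
phi = 360 * f * t_delay
    = 360 * 2087.7 * 0.005103
    = 3835.27 degrees
    mod 360 = 235.27 degrees

235.27 degrees


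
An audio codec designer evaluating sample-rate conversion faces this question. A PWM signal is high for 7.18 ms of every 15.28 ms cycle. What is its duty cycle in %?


Duty cycle as a percentage:
DC = (t_on / T) * 100
   = (7.18 / 15.28) * 100
   = 0.469895 * 100
   = 46.99 %

46.99 %


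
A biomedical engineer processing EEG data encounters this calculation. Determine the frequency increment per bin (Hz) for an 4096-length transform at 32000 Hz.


DFT frequency resolution:
df = fs / N
   = 32000 / 4096
   = 7.8125 Hz

7.8125 Hz


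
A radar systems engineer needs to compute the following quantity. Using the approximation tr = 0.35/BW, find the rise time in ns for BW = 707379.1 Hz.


Rise time from bandwidth relationship:
tr = 0.35 / BW
   = 0.35 / 707379.1
   = 4.94784197e-07 s
   = 494.7842 ns

494.7842 ns


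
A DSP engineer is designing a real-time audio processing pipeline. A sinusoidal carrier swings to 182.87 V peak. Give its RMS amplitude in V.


RMS voltage for a sinusoidal waveform:
V_rms = V_peak / sqrt(2)
      = 182.87 / 1.414214
      = 129.309 V

129.309 V


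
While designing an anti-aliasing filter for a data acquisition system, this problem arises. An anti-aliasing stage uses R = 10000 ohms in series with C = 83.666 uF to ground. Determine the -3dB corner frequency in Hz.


Cutoff frequency of a first-order RC filter:
fc = 1 / (2 * pi * R * C)
C = 83.666 uF = 8.3666e-05 F
fc = 1 / (2 * pi * 10000 * 8.3666e-05)
   = 1 / 5.2568898191049
   = 0.190227 Hz

0.190227 Hz


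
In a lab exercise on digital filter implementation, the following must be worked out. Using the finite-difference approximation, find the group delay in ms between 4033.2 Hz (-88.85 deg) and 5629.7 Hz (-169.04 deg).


Group delay from phase difference:
tau = -d(phi)/d(omega)
d(phi) = -80.19 deg = -1.39958 rad
d(omega) = 2*pi*(5629.7 - 4033.2) = 10031.1053 rad/s
tau = -(-1.39958) / 10031.1053
    = 0.1395 ms

0.1395 ms


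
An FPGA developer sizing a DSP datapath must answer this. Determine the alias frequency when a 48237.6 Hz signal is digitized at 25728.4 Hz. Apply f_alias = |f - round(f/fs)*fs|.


Compute the nearest integer multiple of fs to the signal:
n = round(48237.6 / 25728.4) = 2
f_alias = |48237.6 - 2 * 25728.4|
        = |48237.6 - 51456.8|
        = 3219.2 Hz

3219.2


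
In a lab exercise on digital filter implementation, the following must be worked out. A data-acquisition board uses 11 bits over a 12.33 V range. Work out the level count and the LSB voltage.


Step 1 — number of quantization levels:
L = 2^N = 2^11 = 2048

Step 2 — LSB step size:
delta = Vfs / L
      = 12.33 / 2048
      = 0.00602051 V

Levels = 2048; step size = 0.00602051 V


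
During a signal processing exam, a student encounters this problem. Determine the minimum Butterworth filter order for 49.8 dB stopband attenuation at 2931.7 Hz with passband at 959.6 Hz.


Butterworth filter order formula:
n = log10(10^(A/10) - 1) / (2 * log10(f_stop/f_pass))
10^(49.8/10) - 1 = 95498.2586
f_stop/f_pass = 2931.7 / 959.6 = 3.0551
n = 5.1337 -> ceil = 6

6


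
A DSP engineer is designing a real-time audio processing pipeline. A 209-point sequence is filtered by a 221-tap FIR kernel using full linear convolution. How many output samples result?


Linear convolution output length:
L = N + M - 1
  = 209 + 221 - 1
  = 429 samples

429


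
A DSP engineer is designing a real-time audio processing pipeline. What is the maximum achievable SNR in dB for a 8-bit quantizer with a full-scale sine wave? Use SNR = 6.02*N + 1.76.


Theoretical SNR for a full-scale sinusoid:
SNR = 6.02 * N + 1.76
    = 6.02 * 8 + 1.76
    = 48.16 + 1.76
    = 49.92 dB

49.92 dB


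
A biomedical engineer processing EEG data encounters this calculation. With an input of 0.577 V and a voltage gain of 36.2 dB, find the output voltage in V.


Output voltage from dB gain:
V_out = V_in * 10^(gain_dB / 20)
      = 0.577 * 10^(36.2 / 20)
      = 0.577 * 64.565423
      = 37.2542 V

37.2542 V


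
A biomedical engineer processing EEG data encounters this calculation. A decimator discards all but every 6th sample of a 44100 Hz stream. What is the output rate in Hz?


Decimation reduces the sample rate:
fs_out = fs_in / M
       = 44100 / 6
       = 7350.0 Hz

7350.0 Hz


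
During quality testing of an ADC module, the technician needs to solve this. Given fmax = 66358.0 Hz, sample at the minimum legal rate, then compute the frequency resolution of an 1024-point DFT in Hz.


Step 1 — Nyquist sampling rate:
fs = 2 * fmax = 2 * 66358.0 = 132716.0 Hz

Step 2 — DFT bin spacing:
df = fs / N = 132716.0 / 1024 = 129.6055 Hz

129.6055 Hz


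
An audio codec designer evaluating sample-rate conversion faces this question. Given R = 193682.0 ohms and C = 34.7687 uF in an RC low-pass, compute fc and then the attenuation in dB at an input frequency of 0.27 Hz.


Step 1 — cutoff frequency:
fc = 1 / (2*pi*R*C)
C = 34.7687 uF = 3.47687e-05 F
fc = 1 / (2*pi*193682.0*3.47687e-05)
   = 0.0236343 Hz

Step 2 — magnitude at f = 0.27 Hz:
|H(f)| = 1 / sqrt(1 + (f/fc)^2)
f/fc = 0.27 / 0.0236343 = 11.424074
|H| = 1 / sqrt(1 + 130.509467) = 0.087201
|H|_dB = 20*log10(0.087201) = -21.19 dB

fc = 0.0236343 Hz; |H(0.27 Hz)| = -21.19 dB


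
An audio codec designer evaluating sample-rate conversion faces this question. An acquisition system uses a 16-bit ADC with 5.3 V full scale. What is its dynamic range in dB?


Dynamic range from full-scale to LSB:
V_min = V_max / 2^bits = 5.3 / 2^16
DR = 20 * log10(V_max / V_min)
   = 20 * log10(2^16)
   = 20 * 16 * log10(2)
   = 96.33 dB

96.33 dB


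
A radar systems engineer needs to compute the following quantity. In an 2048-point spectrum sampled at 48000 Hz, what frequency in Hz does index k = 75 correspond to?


Frequency of DFT bin k:
f_k = k * fs / N
    = 75 * 48000 / 2048
    = 3600000 / 2048
    = 1757.812 Hz

1757.812 Hz


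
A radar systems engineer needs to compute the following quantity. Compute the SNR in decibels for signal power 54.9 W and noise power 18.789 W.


SNR in decibels:
SNR = 10 * log10(Ps / Pn)
    = 10 * log10(54.9 / 18.789)
    = 10 * log10(2.9219)
    = 10 * 0.4657
    = 4.66 dB

4.66 dB


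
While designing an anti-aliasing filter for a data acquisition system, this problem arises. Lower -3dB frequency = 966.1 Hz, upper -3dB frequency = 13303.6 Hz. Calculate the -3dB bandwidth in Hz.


Bandwidth is the difference of -3dB frequencies:
BW = f_high - f_low
   = 13303.6 - 966.1
   = 12337.5 Hz

12337.5 Hz


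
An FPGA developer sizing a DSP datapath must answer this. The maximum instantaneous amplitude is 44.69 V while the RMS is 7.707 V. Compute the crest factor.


Crest factor is the ratio of peak to RMS:
CF = V_peak / V_rms
   = 44.69 / 7.707
   = 5.7986

5.7986


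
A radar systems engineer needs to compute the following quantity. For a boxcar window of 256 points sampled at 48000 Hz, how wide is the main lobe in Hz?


Main lobe width for a rectangular window:
Width = 2 * fs / N
      = 2 * 48000 / 256
      = 96000 / 256
      = 375.0 Hz

375.0 Hz


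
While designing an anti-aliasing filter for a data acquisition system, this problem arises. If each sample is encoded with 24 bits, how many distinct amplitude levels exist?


Number of quantization levels = 2^N
= 2^24
= 16777216

16777216


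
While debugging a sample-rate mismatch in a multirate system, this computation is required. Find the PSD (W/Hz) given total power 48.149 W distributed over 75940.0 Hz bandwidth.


Power spectral density:
PSD = P / BW
    = 48.149 / 75940.0
    = 0.00063404 W/Hz

0.00063404 W/Hz


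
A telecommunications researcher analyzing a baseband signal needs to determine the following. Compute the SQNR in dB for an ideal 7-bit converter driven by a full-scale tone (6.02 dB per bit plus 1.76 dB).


Theoretical SNR for a full-scale sinusoid:
SNR = 6.02 * N + 1.76
    = 6.02 * 7 + 1.76
    = 42.14 + 1.76
    = 43.9 dB

43.9 dB


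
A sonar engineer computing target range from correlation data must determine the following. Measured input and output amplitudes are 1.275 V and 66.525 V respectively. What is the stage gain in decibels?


Voltage gain in dB:
G = 20 * log10(Vout / Vin)
  = 20 * log10(66.525 / 1.275)
  = 20 * log10(52.176471)
  = 20 * 1.717475
  = 34.35 dB

34.35 dB


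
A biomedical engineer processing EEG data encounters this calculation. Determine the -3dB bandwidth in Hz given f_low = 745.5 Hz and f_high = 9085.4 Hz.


Bandwidth is the difference of -3dB frequencies:
BW = f_high - f_low
   = 9085.4 - 745.5
   = 8339.9 Hz

8339.9 Hz


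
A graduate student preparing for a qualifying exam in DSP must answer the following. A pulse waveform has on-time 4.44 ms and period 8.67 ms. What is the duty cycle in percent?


Duty cycle as a percentage:
DC = (t_on / T) * 100
   = (4.44 / 8.67) * 100
   = 0.512111 * 100
   = 51.21 %

51.21 %


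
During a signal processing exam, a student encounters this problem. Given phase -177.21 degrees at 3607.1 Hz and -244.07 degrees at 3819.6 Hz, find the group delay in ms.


Group delay from phase difference:
tau = -d(phi)/d(omega)
d(phi) = -66.86 deg = -1.166927 rad
d(omega) = 2*pi*(3819.6 - 3607.1) = 1335.1769 rad/s
tau = -(-1.166927) / 1335.1769
    = 0.874 ms

0.874 ms


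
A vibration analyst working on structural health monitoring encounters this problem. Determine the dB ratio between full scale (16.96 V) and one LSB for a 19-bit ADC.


Dynamic range from full-scale to LSB:
V_min = V_max / 2^bits = 16.96 / 2^19
DR = 20 * log10(V_max / V_min)
   = 20 * log10(2^19)
   = 20 * 19 * log10(2)
   = 114.39 dB

114.39 dB


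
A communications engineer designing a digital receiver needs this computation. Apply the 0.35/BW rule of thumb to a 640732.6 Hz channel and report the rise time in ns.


Rise time from bandwidth relationship:
tr = 0.35 / BW
   = 0.35 / 640732.6
   = 5.462497148e-07 s
   = 546.2497 ns

546.2497 ns
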